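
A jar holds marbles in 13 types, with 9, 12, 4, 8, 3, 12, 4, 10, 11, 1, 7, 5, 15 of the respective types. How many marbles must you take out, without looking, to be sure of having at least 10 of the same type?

87

In the worst case you take as many as possible of each type without reaching 10: 9 + 9 + 4 + 8 + 3 + 9 + 4 + 9 + 9 + 1 + 7 + 5 + 9 = 86.
The next one must give 10 of some type, so 86 + 1 = 87.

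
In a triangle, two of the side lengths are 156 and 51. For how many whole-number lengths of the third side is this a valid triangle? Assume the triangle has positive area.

The triangle inequality gives |156 − 51| < c < 156 + 51, i.e. 105 < c < 207.
So c can be any integer from 106 to 206: 101 values.

101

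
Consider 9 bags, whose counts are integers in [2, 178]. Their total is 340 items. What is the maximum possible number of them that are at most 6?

Suppose k of them are at most 6. Those contribute at most 6 each and the rest at most 178 each.
So the total is at most 6k + 178(9 − k) = 1602 − 172k. This must still be ≥ 340, so k ≤ 7.
k = 7 is achieved by 7 values at 6 and 2 at 178, total 398; lower one of the 178's by 58 (still > 6) to reach 340.

7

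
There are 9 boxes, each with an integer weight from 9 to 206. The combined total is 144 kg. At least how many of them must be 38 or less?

If only k of them are at most 38, the other 9 − k are at least 39, so the total is at least (9 − k)·39 + k·9.
This is ≤ 144, so (9 − k)·39 + 9k ≤ 144, which gives k ≥ 7.
Exactly 7 works: 7 values at 9 and 2 at 39 total 141; raise one of the low values by 3 (still ≤ 38) to hit 144.

7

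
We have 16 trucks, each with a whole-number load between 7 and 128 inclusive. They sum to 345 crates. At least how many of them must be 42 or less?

Let j be the number exceeding 42. Then the total is ≥ 43·j + 7·(16 − j) = 112 + 36j.
So 36j ≤ 233 and j ≤ 6; hence at least 16 − 6 = 10 are ≤ 42.
Exactly 10 works: 10 values at 7 and 6 at 43 total 328; raise one of the low values by 17 (still ≤ 42) to hit 345.

10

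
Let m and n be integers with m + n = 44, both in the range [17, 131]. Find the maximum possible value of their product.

484

For a fixed sum, the product mn is largest when m and n are as close as possible.
Taking m = 22 and n = 22 (both in [17, 131]) gives mn = 484.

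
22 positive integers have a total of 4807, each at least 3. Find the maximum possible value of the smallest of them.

218

The 22 values sum to 4807, so their minimum is at most ⌊4807/22⌋ = 218.
Taking 11 copies of 218 and 11 copies of 219 gives exactly 4807, so 218 is attained.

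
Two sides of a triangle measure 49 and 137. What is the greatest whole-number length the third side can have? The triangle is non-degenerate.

185

The third side must be less than 49 + 137 = 186.
The largest integer below 186 is 185.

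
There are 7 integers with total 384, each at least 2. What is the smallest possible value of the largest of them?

Some value must be at least ⌈384/7⌉ = 55, since 7 × 54 = 378 < 384.
Equality holds with 6 values of 55 and 1 value of 54.

55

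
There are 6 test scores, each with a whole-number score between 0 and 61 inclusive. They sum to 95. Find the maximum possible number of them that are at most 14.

Each value at 14 or below falls at least 61 − 14 = 47 short of the ceiling 61.
The ceiling total is 6 × 61 = 366, and we need 95, so at most ⌊(366 − 95)/47⌋ = 5 can be that low.
k = 5 is achieved by 5 values at 14 and 1 at 61, total 131; lower one of the 61's by 36 (still > 14) to reach 95.

5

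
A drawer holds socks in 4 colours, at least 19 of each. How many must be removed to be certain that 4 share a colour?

You could draw 3 of every colour without reaching 4 of any — 12 in all.
One more forces 4 of some colour, so 12 + 1 = 13.

13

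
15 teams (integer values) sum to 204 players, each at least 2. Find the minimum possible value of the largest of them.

14

The average is 204/15 > 13, so not all 15 can be 13 or less; the largest is ≥ 14.
Equality holds with 9 values of 14 and 6 values of 13.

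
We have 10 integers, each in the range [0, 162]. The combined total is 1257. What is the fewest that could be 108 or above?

4

Suppose at most 10 − j of them reach 108; then j values are ≤ 107 and the rest ≤ 162.
The total is then ≤ 107·j + 162·(10 − j) = 1620 − 55j. For this to be ≥ 1257 we need j ≤ 6, so at least 10 − 6 = 4 must reach 108.
Exactly 4 works: 4 values at 162 and 6 at 107 total 1290; lower one of the high values by 33 (still ≥ 108) to hit 1257.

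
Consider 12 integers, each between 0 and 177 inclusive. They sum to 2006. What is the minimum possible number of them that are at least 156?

Suppose at most 12 − j of them reach 156; then j values are ≤ 155 and the rest ≤ 177.
The total is then ≤ 155·j + 177·(12 − j) = 2124 − 22j. For this to be ≥ 2006 we need j ≤ 5, so at least 12 − 5 = 7 must reach 156.
Exactly 7 works: 7 values at 177 and 5 at 155 total 2014; lower one of the high values by 8 (still ≥ 156) to hit 2006.

7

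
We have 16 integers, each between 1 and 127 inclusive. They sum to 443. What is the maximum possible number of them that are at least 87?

4

If k of the values are ≥ 87, the total is ≥ 87k + 1(16 − k).
Setting 87k + 1(16 − k) ≤ 443 gives 86k ≤ 427, so k ≤ 4.
k = 4 is achieved by 4 values at 87 and 12 at 1, total 360; add 83 to one value (staying below 87) to reach 443.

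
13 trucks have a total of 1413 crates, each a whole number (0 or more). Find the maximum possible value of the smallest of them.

The average is 1413/13 < 109, so some value is ≤ 108.
Taking 4 copies of 108 and 9 copies of 109 gives exactly 1413, so 108 is attained.

108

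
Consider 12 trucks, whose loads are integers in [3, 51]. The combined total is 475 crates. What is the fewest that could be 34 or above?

5

Each value short of 34 is at most 33, costing at least 51 − 33 = 18 against the maximum total of 612.
We can afford to lose at most 612 − 475 = 137, so at most ⌊137/18⌋ = 7 fall short, and at least 5 are ≥ 34.
Exactly 5 works: 5 values at 51 and 7 at 33 total 486; lower one of the high values by 11 (still ≥ 34) to hit 475.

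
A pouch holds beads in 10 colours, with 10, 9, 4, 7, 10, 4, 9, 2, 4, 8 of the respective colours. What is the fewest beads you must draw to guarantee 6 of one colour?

In the worst case you take as many as possible of each colour without reaching 6: 5 + 5 + 4 + 5 + 5 + 4 + 5 + 2 + 4 + 5 = 44.
The next one must give 6 of some colour, so 44 + 1 = 45.

45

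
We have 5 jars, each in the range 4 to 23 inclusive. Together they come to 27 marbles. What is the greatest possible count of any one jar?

11

To make one jar as large as possible, make the other 4 as small as possible.
The other 4 contribute at least 4 × 4 = 16, leaving at most 27 − 16 = 11.
Since 11 ≤ 23, this is achievable: one at 11 and 4 at 4.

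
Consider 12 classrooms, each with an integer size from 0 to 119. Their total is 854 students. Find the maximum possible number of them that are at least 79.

10

If k of the values are ≥ 79, the total is ≥ 79k + 0(12 − k).
Setting 79k + 0(12 − k) ≤ 854 gives 79k ≤ 854, so k ≤ 10.
k = 10 is achieved by 10 values at 79 and 2 at 0, total 790; add 64 to one value (staying below 79) to reach 854.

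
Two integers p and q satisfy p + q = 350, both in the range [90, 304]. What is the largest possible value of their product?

pq = p(350 − p) is maximized when p is as near 350/2 as the bounds allow.
Taking p = 175 and q = 175 (both in [90, 304]) gives pq = 30625.

30625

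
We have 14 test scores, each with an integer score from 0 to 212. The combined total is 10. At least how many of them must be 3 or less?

12

If only k of them are at most 3, the other 14 − k are at least 4, so the total is at least (14 − k)·4 + k·0.
This is ≤ 10, so (14 − k)·4 + 0k ≤ 10, which gives k ≥ 12.
Exactly 12 works: 12 values at 0 and 2 at 4 total 8; raise one of the low values by 2 (still ≤ 3) to hit 10.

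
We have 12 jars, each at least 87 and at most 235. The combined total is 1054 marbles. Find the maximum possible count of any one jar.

97

Maximizing one value means minimizing the remaining 11.
The other 11 contribute at least 11 × 87 = 957, leaving at most 1054 − 957 = 97.
Since 97 ≤ 235, this is achievable: one at 97 and 11 at 87.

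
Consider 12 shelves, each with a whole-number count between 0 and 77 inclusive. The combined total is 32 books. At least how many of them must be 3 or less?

Let j be the number exceeding 3. Then the total is ≥ 4·j + 0·(12 − j) = 0 + 4j.
So 4j ≤ 32 and j ≤ 8; hence at least 12 − 8 = 4 are ≤ 3.
Exactly 4 works: 4 values at 0 and 8 at 4 total 32.

4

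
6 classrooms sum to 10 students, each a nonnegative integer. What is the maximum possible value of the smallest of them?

1

If every one of the 6 were at least 2, the total would be at least 6 × 2 = 12 > 10.
Achievable: 2 of them at 1 and 4 at 2 total 10.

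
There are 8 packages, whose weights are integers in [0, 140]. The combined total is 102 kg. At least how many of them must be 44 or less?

Each value above 44 is at least 45, contributing at least 45 − 0 = 45 above the floor 0.
The sum exceeds the floor total 0 by 102, so at most ⌊102/45⌋ = 2 exceed 44, and at least 6 are ≤ 44.
Exactly 6 works: 6 values at 0 and 2 at 45 total 90; raise one of the low values by 12 (still ≤ 44) to hit 102.

6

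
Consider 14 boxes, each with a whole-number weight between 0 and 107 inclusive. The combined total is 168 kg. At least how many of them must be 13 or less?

Each value above 13 is at least 14, contributing at least 14 − 0 = 14 above the floor 0.
The sum exceeds the floor total 0 by 168, so at most ⌊168/14⌋ = 12 exceed 13, and at least 2 are ≤ 13.
Exactly 2 works: 2 values at 0 and 12 at 14 total 168.

2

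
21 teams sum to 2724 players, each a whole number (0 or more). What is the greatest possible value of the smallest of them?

129

The 21 values sum to 2724, so their minimum is at most ⌊2724/21⌋ = 129.
Achievable: 6 of them at 129 and 15 at 130 total 2724.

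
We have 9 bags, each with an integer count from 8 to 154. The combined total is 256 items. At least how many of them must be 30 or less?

Each value above 30 is at least 31, contributing at least 31 − 8 = 23 above the floor 8.
The sum exceeds the floor total 72 by 184, so at most ⌊184/23⌋ = 8 exceed 30, and at least 1 are ≤ 30.
Exactly 1 works: 1 value at 8 and 8 at 31 total 256.

1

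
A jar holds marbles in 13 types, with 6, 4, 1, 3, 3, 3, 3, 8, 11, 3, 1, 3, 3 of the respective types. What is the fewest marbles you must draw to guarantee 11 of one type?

In the worst case you take as many as possible of each type without reaching 11: 6 + 4 + 1 + 3 + 3 + 3 + 3 + 8 + 10 + 3 + 1 + 3 + 3 = 51.
The next one must give 11 of some type, so 51 + 1 = 52.

52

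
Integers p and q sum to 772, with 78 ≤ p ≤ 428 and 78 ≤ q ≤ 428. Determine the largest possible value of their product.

148996

With p + q fixed, pq peaks when the two are closest together.
Taking p = 386 and q = 386 (both in [78, 428]) gives pq = 148996.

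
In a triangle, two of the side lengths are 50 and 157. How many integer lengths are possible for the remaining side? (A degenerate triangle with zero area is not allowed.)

99

The triangle inequality gives |50 − 157| < c < 50 + 157, i.e. 107 < c < 207.
So c can be any integer from 108 to 206: 99 values.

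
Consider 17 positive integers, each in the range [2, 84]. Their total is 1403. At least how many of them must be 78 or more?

Each value short of 78 is at most 77, costing at least 84 − 77 = 7 against the maximum total of 1428.
We can afford to lose at most 1428 − 1403 = 25, so at most ⌊25/7⌋ = 3 fall short, and at least 14 are ≥ 78.
Exactly 14 works: 14 values at 84 and 3 at 77 total 1407; lower one of the high values by 4 (still ≥ 78) to hit 1403.

14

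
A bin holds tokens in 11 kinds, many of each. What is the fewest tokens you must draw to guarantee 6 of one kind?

56

In the worst case you draw 5 of each of the 11 kinds: 11 × 5 = 55.
One more forces 6 of some kind, so 55 + 1 = 56.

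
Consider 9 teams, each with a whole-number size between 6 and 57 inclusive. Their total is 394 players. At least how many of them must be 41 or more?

Each value short of 41 is at most 40, costing at least 57 − 40 = 17 against the maximum total of 513.
We can afford to lose at most 513 − 394 = 119, so at most ⌊119/17⌋ = 7 fall short, and at least 2 are ≥ 41.
Exactly 2 works: 2 values at 57 and 7 at 40 total 394.

2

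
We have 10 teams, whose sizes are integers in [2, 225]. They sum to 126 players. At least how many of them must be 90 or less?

Each value above 90 is at least 91, contributing at least 91 − 2 = 89 above the floor 2.
The sum exceeds the floor total 20 by 106, so at most ⌊106/89⌋ = 1 exceed 90, and at least 9 are ≤ 90.
Exactly 9 works: 9 values at 2 and 1 at 91 total 109; raise one of the low values by 17 (still ≤ 90) to hit 126.

9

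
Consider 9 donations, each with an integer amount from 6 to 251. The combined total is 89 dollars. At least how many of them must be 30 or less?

Let j be the number exceeding 30. Then the total is ≥ 31·j + 6·(9 − j) = 54 + 25j.
So 25j ≤ 35 and j ≤ 1; hence at least 9 − 1 = 8 are ≤ 30.
Exactly 8 works: 8 values at 6 and 1 at 31 total 79; raise one of the low values by 10 (still ≤ 30) to hit 89.

8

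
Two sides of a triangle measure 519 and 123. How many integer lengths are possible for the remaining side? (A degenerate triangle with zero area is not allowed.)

245

The triangle inequality gives |519 − 123| < c < 519 + 123, i.e. 396 < c < 642.
So c can be any integer from 397 to 641: 245 values.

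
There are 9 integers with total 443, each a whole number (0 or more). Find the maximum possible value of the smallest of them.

If every one of the 9 were at least 50, the total would be at least 9 × 50 = 450 > 443.
Taking 7 copies of 49 and 2 copies of 50 gives exactly 443, so 49 is attained.

49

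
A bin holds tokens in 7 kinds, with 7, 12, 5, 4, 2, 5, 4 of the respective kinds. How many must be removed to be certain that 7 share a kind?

In the worst case you take as many as possible of each kind without reaching 7: 6 + 6 + 5 + 4 + 2 + 5 + 4 = 32.
The next one must give 7 of some kind, so 32 + 1 = 33.

33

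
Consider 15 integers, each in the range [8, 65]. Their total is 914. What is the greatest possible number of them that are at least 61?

If k of the values are ≥ 61, the total is ≥ 61k + 8(15 − k).
Setting 61k + 8(15 − k) ≤ 914 gives 53k ≤ 794, so k ≤ 14.
k = 14 is achieved by 14 values at 61 and 1 at 8, total 862; add 52 to one value (staying below 61) to reach 914.

14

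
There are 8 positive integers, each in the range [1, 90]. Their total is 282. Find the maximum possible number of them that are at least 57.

4

If k of the values are ≥ 57, the total is ≥ 57k + 1(8 − k).
Setting 57k + 1(8 − k) ≤ 282 gives 56k ≤ 274, so k ≤ 4.
k = 4 is achieved by 4 values at 57 and 4 at 1, total 232; add 50 to one value (staying below 57) to reach 282.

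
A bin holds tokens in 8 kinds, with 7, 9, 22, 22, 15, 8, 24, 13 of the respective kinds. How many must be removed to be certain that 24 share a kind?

In the worst case you take as many as possible of each kind without reaching 24: 7 + 9 + 22 + 22 + 15 + 8 + 23 + 13 = 119.
The next one must give 24 of some kind, so 119 + 1 = 120.

120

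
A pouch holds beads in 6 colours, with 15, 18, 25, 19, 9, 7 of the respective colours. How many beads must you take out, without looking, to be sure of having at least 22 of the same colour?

90

In the worst case you take as many as possible of each colour without reaching 22: 15 + 18 + 21 + 19 + 9 + 7 = 89.
The next one must give 22 of some colour, so 89 + 1 = 90.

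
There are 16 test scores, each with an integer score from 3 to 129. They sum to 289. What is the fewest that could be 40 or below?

If only k of them are at most 40, the other 16 − k are at least 41, so the total is at least (16 − k)·41 + k·3.
This is ≤ 289, so (16 − k)·41 + 3k ≤ 289, which gives k ≥ 10.
Exactly 10 works: 10 values at 3 and 6 at 41 total 276; raise one of the low values by 13 (still ≤ 40) to hit 289.

10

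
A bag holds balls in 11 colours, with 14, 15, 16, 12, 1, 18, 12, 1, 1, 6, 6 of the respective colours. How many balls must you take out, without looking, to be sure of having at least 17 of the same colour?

In the worst case you take as many as possible of each colour without reaching 17: 14 + 15 + 16 + 12 + 1 + 16 + 12 + 1 + 1 + 6 + 6 = 100.
The next one must give 17 of some colour, so 100 + 1 = 101.

101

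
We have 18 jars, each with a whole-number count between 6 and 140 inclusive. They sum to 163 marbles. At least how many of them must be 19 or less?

Each value above 19 is at least 20, contributing at least 20 − 6 = 14 above the floor 6.
The sum exceeds the floor total 108 by 55, so at most ⌊55/14⌋ = 3 exceed 19, and at least 15 are ≤ 19.
Exactly 15 works: 15 values at 6 and 3 at 20 total 150; raise one of the low values by 13 (still ≤ 19) to hit 163.

15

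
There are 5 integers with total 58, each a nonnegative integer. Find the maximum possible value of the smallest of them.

11

If every one of the 5 were at least 12, the total would be at least 5 × 12 = 60 > 58.
Achievable: 2 of them at 11 and 3 at 12 total 58.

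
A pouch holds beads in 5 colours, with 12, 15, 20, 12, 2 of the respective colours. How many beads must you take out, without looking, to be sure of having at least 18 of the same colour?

59

In the worst case you take as many as possible of each colour without reaching 18: 12 + 15 + 17 + 12 + 2 = 58.
The next one must give 18 of some colour, so 58 + 1 = 59.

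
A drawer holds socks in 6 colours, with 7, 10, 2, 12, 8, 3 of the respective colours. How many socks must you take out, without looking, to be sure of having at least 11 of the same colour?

In the worst case you take as many as possible of each colour without reaching 11: 7 + 10 + 2 + 10 + 8 + 3 = 40.
The next one must give 11 of some colour, so 40 + 1 = 41.

41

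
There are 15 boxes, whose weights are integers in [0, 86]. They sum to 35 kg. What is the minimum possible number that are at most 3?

If only k of them are at most 3, the other 15 − k are at least 4, so the total is at least (15 − k)·4 + k·0.
This is ≤ 35, so (15 − k)·4 + 0k ≤ 35, which gives k ≥ 7.
Exactly 7 works: 7 values at 0 and 8 at 4 total 32; raise one of the low values by 3 (still ≤ 3) to hit 35.

7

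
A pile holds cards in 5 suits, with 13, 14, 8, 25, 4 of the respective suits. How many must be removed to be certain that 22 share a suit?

61

In the worst case you take as many as possible of each suit without reaching 22: 13 + 14 + 8 + 21 + 4 = 60.
The next one must give 22 of some suit, so 60 + 1 = 61.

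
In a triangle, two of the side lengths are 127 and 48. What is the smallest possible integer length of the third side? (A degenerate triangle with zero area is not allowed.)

80

The third side must exceed |127 − 48| = 79.
The smallest integer above 79 is 80.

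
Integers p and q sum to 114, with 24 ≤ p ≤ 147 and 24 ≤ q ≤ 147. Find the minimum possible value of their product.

Since p + q is fixed, pushing one of them to its bound minimizes the product.
The extreme feasible split is p = 24, q = 90, giving pq = 2160.

2160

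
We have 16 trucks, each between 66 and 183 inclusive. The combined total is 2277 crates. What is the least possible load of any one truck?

66

To make one truck as small as possible, make the other 15 as large as possible.
The other 15 can take up 15 × 183 = 2745 ≥ 2277 − 66, so one truck can sit at its floor of 66.
Achievable: one at 66 and the other 15 totalling 2211, which fits since 15 × 66 ≤ 2211 ≤ 15 × 183.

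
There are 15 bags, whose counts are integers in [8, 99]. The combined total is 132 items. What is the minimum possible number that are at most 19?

14

Each value above 19 is at least 20, contributing at least 20 − 8 = 12 above the floor 8.
The sum exceeds the floor total 120 by 12, so at most ⌊12/12⌋ = 1 exceed 19, and at least 14 are ≤ 19.
Exactly 14 works: 14 values at 8 and 1 at 20 total 132.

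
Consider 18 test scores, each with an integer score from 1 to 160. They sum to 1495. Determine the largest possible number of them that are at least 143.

10

Suppose k of them are at least 143. Those contribute at least 143 each and the other 18 − k at least 1 each.
So the total is at least 143k + 1(18 − k) = 18 + 142k. This must be ≤ 1495, giving k ≤ 10.
k = 10 is achieved by 10 values at 143 and 8 at 1, total 1438; add 57 to one value (staying below 143) to reach 1495.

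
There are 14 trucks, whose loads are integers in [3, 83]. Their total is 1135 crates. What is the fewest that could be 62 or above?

If only k of them are at least 62, the other 14 − k are at most 61, so the total is at most k·83 + (14 − k)·61.
This must reach 1135, so k·83 + (14 − k)·61 ≥ 1135, giving k ≥ 13.
Exactly 13 works: 13 values at 83 and 1 at 61 total 1140; lower one of the high values by 5 (still ≥ 62) to hit 1135.

13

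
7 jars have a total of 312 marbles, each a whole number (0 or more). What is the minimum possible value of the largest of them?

45

If every one of the 7 were at most 44, the total would be at most 7 × 44 = 308 < 312.
Taking 3 copies of 44 and 4 copies of 45 gives exactly 312, so 45 is attained.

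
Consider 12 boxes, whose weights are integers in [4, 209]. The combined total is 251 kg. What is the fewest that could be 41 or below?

7

Each value above 41 is at least 42, contributing at least 42 − 4 = 38 above the floor 4.
The sum exceeds the floor total 48 by 203, so at most ⌊203/38⌋ = 5 exceed 41, and at least 7 are ≤ 41.
Exactly 7 works: 7 values at 4 and 5 at 42 total 238; raise one of the low values by 13 (still ≤ 41) to hit 251.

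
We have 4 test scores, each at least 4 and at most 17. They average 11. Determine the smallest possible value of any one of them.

4

Minimizing one value means maximizing the remaining 3.
The total is 4 × 11 = 44.
The other 3 can take up 3 × 17 = 51 ≥ 44 − 4, so one score can sit at its floor of 4.
Achievable: one at 4 and the other 3 totalling 40, which fits since 3 × 4 ≤ 40 ≤ 3 × 17.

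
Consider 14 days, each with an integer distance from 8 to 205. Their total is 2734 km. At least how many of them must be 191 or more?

5

If only k of them are at least 191, the other 14 − k are at most 190, so the total is at most k·205 + (14 − k)·190.
This must reach 2734, so k·205 + (14 − k)·190 ≥ 2734, giving k ≥ 5.
Exactly 5 works: 5 values at 205 and 9 at 190 total 2735; lower one of the high values by 1 (still ≥ 191) to hit 2734.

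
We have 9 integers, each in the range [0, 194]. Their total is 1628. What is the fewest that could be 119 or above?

8

Suppose at most 9 − j of them reach 119; then j values are ≤ 118 and the rest ≤ 194.
The total is then ≤ 118·j + 194·(9 − j) = 1746 − 76j. For this to be ≥ 1628 we need j ≤ 1, so at least 9 − 1 = 8 must reach 119.
Exactly 8 works: 8 values at 194 and 1 at 118 total 1670; lower one of the high values by 42 (still ≥ 119) to hit 1628.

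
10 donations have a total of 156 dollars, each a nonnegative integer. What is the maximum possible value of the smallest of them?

15

If every one of the 10 were at least 16, the total would be at least 10 × 16 = 160 > 156.
Equality holds with 4 values of 15 and 6 values of 16.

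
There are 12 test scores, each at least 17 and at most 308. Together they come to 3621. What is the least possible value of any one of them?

To make one score as small as possible, make the other 11 as large as possible.
The other 11 contribute at most 11 × 308 = 3388, leaving at least 3621 − 3388 = 233.
Since 233 ≥ 17, this is achievable: one at 233 and 11 at 308.

233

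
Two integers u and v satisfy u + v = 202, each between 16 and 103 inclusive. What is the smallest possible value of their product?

10197

Since u + v is fixed, pushing one of them to its bound minimizes the product.
The extreme feasible split is u = 99, v = 103, giving uv = 10197.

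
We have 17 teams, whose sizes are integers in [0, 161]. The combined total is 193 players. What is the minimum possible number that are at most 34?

Let j be the number exceeding 34. Then the total is ≥ 35·j + 0·(17 − j) = 0 + 35j.
So 35j ≤ 193 and j ≤ 5; hence at least 17 − 5 = 12 are ≤ 34.
Exactly 12 works: 12 values at 0 and 5 at 35 total 175; raise one of the low values by 18 (still ≤ 34) to hit 193.

12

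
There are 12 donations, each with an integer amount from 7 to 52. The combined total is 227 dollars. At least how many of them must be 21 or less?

Let j be the number exceeding 21. Then the total is ≥ 22·j + 7·(12 − j) = 84 + 15j.
So 15j ≤ 143 and j ≤ 9; hence at least 12 − 9 = 3 are ≤ 21.
Exactly 3 works: 3 values at 7 and 9 at 22 total 219; raise one of the low values by 8 (still ≤ 21) to hit 227.

3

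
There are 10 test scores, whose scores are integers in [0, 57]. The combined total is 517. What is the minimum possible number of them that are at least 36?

8

Each value short of 36 is at most 35, costing at least 57 − 35 = 22 against the maximum total of 570.
We can afford to lose at most 570 − 517 = 53, so at most ⌊53/22⌋ = 2 fall short, and at least 8 are ≥ 36.
Exactly 8 works: 8 values at 57 and 2 at 35 total 526; lower one of the high values by 9 (still ≥ 36) to hit 517.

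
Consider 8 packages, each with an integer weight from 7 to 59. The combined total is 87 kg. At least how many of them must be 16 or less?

5

If only k of them are at most 16, the other 8 − k are at least 17, so the total is at least (8 − k)·17 + k·7.
This is ≤ 87, so (8 − k)·17 + 7k ≤ 87, which gives k ≥ 5.
Exactly 5 works: 5 values at 7 and 3 at 17 total 86; raise one of the low values by 1 (still ≤ 16) to hit 87.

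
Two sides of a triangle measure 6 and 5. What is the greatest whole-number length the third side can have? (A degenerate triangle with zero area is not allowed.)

10

The third side must be less than 6 + 5 = 11.
The largest integer below 11 is 10.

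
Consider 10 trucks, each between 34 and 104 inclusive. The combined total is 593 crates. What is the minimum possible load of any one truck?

Minimizing one value means maximizing the remaining 9.
The other 9 can take up 9 × 104 = 936 ≥ 593 − 34, so one truck can sit at its floor of 34.
Achievable: one at 34 and the other 9 totalling 559, which fits since 9 × 34 ≤ 559 ≤ 9 × 104.

34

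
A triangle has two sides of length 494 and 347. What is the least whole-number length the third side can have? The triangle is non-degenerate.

148

The third side must exceed |494 − 347| = 147.
The smallest integer above 147 is 148.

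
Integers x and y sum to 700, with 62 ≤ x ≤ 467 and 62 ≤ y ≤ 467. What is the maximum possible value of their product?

With x + y fixed, xy peaks when the two are closest together.
Taking x = 350 and y = 350 (both in [62, 467]) gives xy = 122500.

122500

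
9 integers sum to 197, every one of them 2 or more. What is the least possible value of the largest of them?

The average is 197/9 > 21, so not all 9 can be 21 or less; the largest is ≥ 22.
Equality holds with 8 values of 22 and 1 value of 21.

22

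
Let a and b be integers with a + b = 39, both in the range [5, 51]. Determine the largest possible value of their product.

380

ab = a(39 − a) is maximized when a is as near 39/2 as the bounds allow.
Taking a = 19 and b = 20 (both in [5, 51]) gives ab = 380.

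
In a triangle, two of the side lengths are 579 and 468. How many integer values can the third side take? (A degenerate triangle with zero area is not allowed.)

The triangle inequality gives |579 − 468| < c < 579 + 468, i.e. 111 < c < 1047.
So c can be any integer from 112 to 1046: 935 values.

935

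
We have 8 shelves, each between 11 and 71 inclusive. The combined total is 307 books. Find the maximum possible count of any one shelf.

To make one shelf as large as possible, make the other 7 as small as possible.
The other 7 contribute at least 7 × 11 = 77, leaving at most 307 − 77 = 230.
But each shelf is capped at 71, so the maximum is 71.
Achievable: one at 71 and the other 7 totalling 236, which fits since 7 × 11 ≤ 236 ≤ 7 × 71.

71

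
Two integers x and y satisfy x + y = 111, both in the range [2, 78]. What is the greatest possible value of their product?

3080

With x + y fixed, xy peaks when the two are closest together.
Taking x = 55 and y = 56 (both in [2, 78]) gives xy = 3080.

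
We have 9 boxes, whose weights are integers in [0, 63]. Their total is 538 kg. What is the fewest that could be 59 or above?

4

If only k of them are at least 59, the other 9 − k are at most 58, so the total is at most k·63 + (9 − k)·58.
This must reach 538, so k·63 + (9 − k)·58 ≥ 538, giving k ≥ 4.
Exactly 4 works: 4 values at 63 and 5 at 58 total 542; lower one of the high values by 4 (still ≥ 59) to hit 538.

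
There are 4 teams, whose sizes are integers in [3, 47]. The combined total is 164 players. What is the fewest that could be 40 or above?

Suppose at most 4 − j of them reach 40; then j values are ≤ 39 and the rest ≤ 47.
The total is then ≤ 39·j + 47·(4 − j) = 188 − 8j. For this to be ≥ 164 we need j ≤ 3, so at least 4 − 3 = 1 must reach 40.
Exactly 1 works: 1 value at 47 and 3 at 39 total 164.

1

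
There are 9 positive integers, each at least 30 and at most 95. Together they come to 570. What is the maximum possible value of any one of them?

95

Maximizing one value means minimizing the remaining 8.
The other 8 contribute at least 8 × 30 = 240, leaving at most 570 − 240 = 330.
But each integer is capped at 95, so the maximum is 95.
Achievable: one at 95 and the other 8 totalling 475, which fits since 8 × 30 ≤ 475 ≤ 8 × 95.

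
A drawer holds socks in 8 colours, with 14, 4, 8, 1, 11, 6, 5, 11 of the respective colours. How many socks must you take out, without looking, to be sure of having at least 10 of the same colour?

In the worst case you take as many as possible of each colour without reaching 10: 9 + 4 + 8 + 1 + 9 + 6 + 5 + 9 = 51.
The next one must give 10 of some colour, so 51 + 1 = 52.

52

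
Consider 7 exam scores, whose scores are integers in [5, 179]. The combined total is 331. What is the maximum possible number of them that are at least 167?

1

Suppose k of them are at least 167. Those contribute at least 167 each and the other 7 − k at least 5 each.
So the total is at least 167k + 5(7 − k) = 35 + 162k. This must be ≤ 331, giving k ≤ 1.
k = 1 is achieved by 1 value at 167 and 6 at 5, total 197; add 134 to one value (staying below 167) to reach 331.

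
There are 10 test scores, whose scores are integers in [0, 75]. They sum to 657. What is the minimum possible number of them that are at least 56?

If only k of them are at least 56, the other 10 − k are at most 55, so the total is at most k·75 + (10 − k)·55.
This must reach 657, so k·75 + (10 − k)·55 ≥ 657, giving k ≥ 6.
Exactly 6 works: 6 values at 75 and 4 at 55 total 670; lower one of the high values by 13 (still ≥ 56) to hit 657.

6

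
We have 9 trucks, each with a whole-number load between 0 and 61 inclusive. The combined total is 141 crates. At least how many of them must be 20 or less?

Let j be the number exceeding 20. Then the total is ≥ 21·j + 0·(9 − j) = 0 + 21j.
So 21j ≤ 141 and j ≤ 6; hence at least 9 − 6 = 3 are ≤ 20.
Exactly 3 works: 3 values at 0 and 6 at 21 total 126; raise one of the low values by 15 (still ≤ 20) to hit 141.

3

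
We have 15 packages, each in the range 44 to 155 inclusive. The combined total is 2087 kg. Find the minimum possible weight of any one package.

44

Minimizing one value means maximizing the remaining 14.
The other 14 can take up 14 × 155 = 2170 ≥ 2087 − 44, so one package can sit at its floor of 44.
Achievable: one at 44 and the other 14 totalling 2043, which fits since 14 × 44 ≤ 2043 ≤ 14 × 155.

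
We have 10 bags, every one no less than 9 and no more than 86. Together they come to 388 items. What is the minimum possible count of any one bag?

To make one bag as small as possible, make the other 9 as large as possible.
The other 9 can take up 9 × 86 = 774 ≥ 388 − 9, so one bag can sit at its floor of 9.
Achievable: one at 9 and the other 9 totalling 379, which fits since 9 × 9 ≤ 379 ≤ 9 × 86.

9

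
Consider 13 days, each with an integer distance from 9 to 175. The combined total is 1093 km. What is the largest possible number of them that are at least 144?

With k values at 144 or above and the rest at least 9, the sum is at least 117 + 135k.
Since the sum is 1093, we need 135k ≤ 976, i.e. k ≤ 7.
k = 7 is achieved by 7 values at 144 and 6 at 9, total 1062; add 31 to one value (staying below 144) to reach 1093.

7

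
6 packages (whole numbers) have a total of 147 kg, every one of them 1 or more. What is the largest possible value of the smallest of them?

If every one of the 6 were at least 25, the total would be at least 6 × 25 = 150 > 147.
Taking 3 copies of 24 and 3 copies of 25 gives exactly 147, so 24 is attained.

24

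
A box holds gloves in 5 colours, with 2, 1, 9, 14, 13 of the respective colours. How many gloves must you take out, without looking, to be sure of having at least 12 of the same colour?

In the worst case you take as many as possible of each colour without reaching 12: 2 + 1 + 9 + 11 + 11 = 34.
The next one must give 12 of some colour, so 34 + 1 = 35.

35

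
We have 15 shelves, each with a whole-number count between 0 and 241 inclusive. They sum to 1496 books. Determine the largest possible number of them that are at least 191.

If k of the values are ≥ 191, the total is ≥ 191k + 0(15 − k).
Setting 191k + 0(15 − k) ≤ 1496 gives 191k ≤ 1496, so k ≤ 7.
k = 7 is achieved by 7 values at 191 and 8 at 0, total 1337; add 159 to one value (staying below 191) to reach 1496.

7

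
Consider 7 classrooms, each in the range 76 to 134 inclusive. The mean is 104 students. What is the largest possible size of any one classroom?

To make one classroom as large as possible, make the other 6 as small as possible.
The total is 7 × 104 = 728.
The other 6 contribute at least 6 × 76 = 456, leaving at most 728 − 456 = 272.
But each classroom is capped at 134, so the maximum is 134.
Achievable: one at 134 and the other 6 totalling 594, which fits since 6 × 76 ≤ 594 ≤ 6 × 134.

134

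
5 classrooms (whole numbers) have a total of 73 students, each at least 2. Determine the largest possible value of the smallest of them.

If every one of the 5 were at least 15, the total would be at least 5 × 15 = 75 > 73.
Achievable: 2 of them at 14 and 3 at 15 total 73.

14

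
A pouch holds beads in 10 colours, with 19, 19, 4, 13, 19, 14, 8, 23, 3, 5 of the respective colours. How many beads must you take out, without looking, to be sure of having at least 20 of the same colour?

124

In the worst case you take as many as possible of each colour without reaching 20: 19 + 19 + 4 + 13 + 19 + 14 + 8 + 19 + 3 + 5 = 123.
The next one must give 20 of some colour, so 123 + 1 = 124.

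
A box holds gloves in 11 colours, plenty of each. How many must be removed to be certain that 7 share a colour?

You could draw 6 of every colour without reaching 7 of any — 66 in all.
One more forces 7 of some colour, so 66 + 1 = 67.

67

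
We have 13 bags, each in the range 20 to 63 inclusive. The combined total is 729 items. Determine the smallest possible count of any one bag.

20

Minimizing one value means maximizing the remaining 12.
The other 12 can take up 12 × 63 = 756 ≥ 729 − 20, so one bag can sit at its floor of 20.
Achievable: one at 20 and the other 12 totalling 709, which fits since 12 × 20 ≤ 709 ≤ 12 × 63.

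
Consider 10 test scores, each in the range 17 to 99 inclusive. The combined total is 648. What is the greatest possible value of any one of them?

Maximizing one value means minimizing the remaining 9.
The other 9 contribute at least 9 × 17 = 153, leaving at most 648 − 153 = 495.
But each score is capped at 99, so the maximum is 99.
Achievable: one at 99 and the other 9 totalling 549, which fits since 9 × 17 ≤ 549 ≤ 9 × 99.

99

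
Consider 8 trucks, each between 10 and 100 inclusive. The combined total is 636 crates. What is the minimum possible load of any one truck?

Minimizing one value means maximizing the remaining 7.
The other 7 can take up 7 × 100 = 700 ≥ 636 − 10, so one truck can sit at its floor of 10.
Achievable: one at 10 and the other 7 totalling 626, which fits since 7 × 10 ≤ 626 ≤ 7 × 100.

10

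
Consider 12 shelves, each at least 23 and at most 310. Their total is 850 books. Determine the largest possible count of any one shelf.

To make one shelf as large as possible, make the other 11 as small as possible.
The other 11 contribute at least 11 × 23 = 253, leaving at most 850 − 253 = 597.
But each shelf is capped at 310, so the maximum is 310.
Achievable: one at 310 and the other 11 totalling 540, which fits since 11 × 23 ≤ 540 ≤ 11 × 310.

310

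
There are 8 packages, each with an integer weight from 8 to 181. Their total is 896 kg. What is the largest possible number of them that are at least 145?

6

If k of the values are ≥ 145, the total is ≥ 145k + 8(8 − k).
Setting 145k + 8(8 − k) ≤ 896 gives 137k ≤ 832, so k ≤ 6.
k = 6 is achieved by 6 values at 145 and 2 at 8, total 886; add 10 to one value (staying below 145) to reach 896.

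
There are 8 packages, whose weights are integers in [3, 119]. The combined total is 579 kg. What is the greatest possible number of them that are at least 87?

Suppose k of them are at least 87. Those contribute at least 87 each and the other 8 − k at least 3 each.
So the total is at least 87k + 3(8 − k) = 24 + 84k. This must be ≤ 579, giving k ≤ 6.
k = 6 is achieved by 6 values at 87 and 2 at 3, total 528; add 51 to one value (staying below 87) to reach 579.

6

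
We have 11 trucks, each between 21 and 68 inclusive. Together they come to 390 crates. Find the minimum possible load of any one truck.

Minimizing one value means maximizing the remaining 10.
The other 10 can take up 10 × 68 = 680 ≥ 390 − 21, so one truck can sit at its floor of 21.
Achievable: one at 21 and the other 10 totalling 369, which fits since 10 × 21 ≤ 369 ≤ 10 × 68.

21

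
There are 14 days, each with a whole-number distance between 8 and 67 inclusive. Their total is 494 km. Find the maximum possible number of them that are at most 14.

Suppose k of them are at most 14. Those contribute at most 14 each and the rest at most 67 each.
So the total is at most 14k + 67(14 − k) = 938 − 53k. This must still be ≥ 494, so k ≤ 8.
k = 8 is achieved by 8 values at 14 and 6 at 67, total 514; lower one of the 67's by 20 (still > 14) to reach 494.

8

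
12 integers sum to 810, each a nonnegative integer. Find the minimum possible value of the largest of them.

Some value must be at least ⌈810/12⌉ = 68, since 12 × 67 = 804 < 810.
Equality holds with 6 values of 68 and 6 values of 67.

68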